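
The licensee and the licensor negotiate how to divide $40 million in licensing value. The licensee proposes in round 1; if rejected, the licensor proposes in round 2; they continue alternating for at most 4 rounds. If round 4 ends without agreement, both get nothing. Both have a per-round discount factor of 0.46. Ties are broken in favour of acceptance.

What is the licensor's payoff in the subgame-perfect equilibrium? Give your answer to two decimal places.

13.83

Work backward from the last round.
Round 4 (the licensor proposes): rejection yields 0 for the licensee; the licensor offers 0 and keeps 40.
Round 3 (the licensee proposes): the licensor can get 40 next round, worth 0.46 × 40 = 18.4 now. The licensee offers 18.4 and keeps 40 − 18.4 = 21.6.
Round 2 (the licensor proposes): the licensee can get 21.6 next round, worth 0.46 × 21.6 = 9.936 now; the licensor offers that and keeps 30.064.
Round 1 (the licensee proposes): the licensor can get 30.064 next round, worth 0.46 × 30.064 = 13.82944 now, so the licensee offers 13.82944, keeping 26.17056.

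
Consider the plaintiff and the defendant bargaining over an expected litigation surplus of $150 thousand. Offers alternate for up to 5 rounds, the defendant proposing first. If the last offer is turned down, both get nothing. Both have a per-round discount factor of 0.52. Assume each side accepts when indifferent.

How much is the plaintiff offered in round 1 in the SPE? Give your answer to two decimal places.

Round 5 (the defendant proposes): the plaintiff will accept anything ≥ 0, so the defendant offers 0 and keeps 150.
Round 4 (the plaintiff proposes): the defendant can get 150 next round, worth 0.52 × 150 = 78 now; the plaintiff offers that and keeps 72.
Round 3 (the defendant proposes): the plaintiff can get 72 next round, worth 0.52 × 72 = 37.44 now, so the defendant offers 37.44, keeping 112.56.
Round 2 (the plaintiff proposes): the defendant can get 112.56 next round, worth 0.52 × 112.56 = 58.5312 now; the plaintiff offers that and keeps 91.4688.
Round 1 (the defendant proposes): the plaintiff can get 91.4688 next round, worth 0.52 × 91.4688 = 47.563776 now, so the defendant offers 47.563776, keeping 102.436224.

47.56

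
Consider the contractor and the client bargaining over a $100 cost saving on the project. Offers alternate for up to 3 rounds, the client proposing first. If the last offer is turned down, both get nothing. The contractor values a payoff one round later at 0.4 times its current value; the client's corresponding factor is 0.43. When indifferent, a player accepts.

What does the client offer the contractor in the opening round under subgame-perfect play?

Round 3 (the client proposes): the contractor will accept anything ≥ 0, so the client offers 0 and keeps 100.
Round 2 (the contractor proposes): the client can get 100 next round, worth 0.43 × 100 = 43 now. The contractor offers 43 and keeps 100 − 43 = 57.
Round 1 (the client proposes): the contractor can get 57 next round, worth 0.4 × 57 = 22.8 now, so the client offers 22.8, keeping 77.2.

22.8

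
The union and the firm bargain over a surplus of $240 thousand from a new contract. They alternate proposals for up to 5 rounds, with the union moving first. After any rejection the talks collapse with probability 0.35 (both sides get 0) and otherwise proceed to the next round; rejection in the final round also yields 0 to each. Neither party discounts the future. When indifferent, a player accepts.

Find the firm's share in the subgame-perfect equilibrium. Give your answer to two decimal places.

Round 5 (the union proposes): rejection yields 0 for the firm; the union offers 0 and keeps 240.
Round 4 (the firm proposes): rejecting gives the union an expected 0.65 × 240 = 156. The firm offers 156 and keeps 240 − 156 = 84.
Round 3 (the union proposes): rejecting gives the firm an expected 0.65 × 84 = 54.6. The union offers 54.6 and keeps 240 − 54.6 = 185.4.
Round 2 (the firm proposes): rejecting gives the union an expected 0.65 × 185.4 = 120.51. The firm offers 120.51 and keeps 240 − 120.51 = 119.49.
Round 1 (the union proposes): rejecting gives the firm an expected 0.65 × 119.49 = 77.6685; the union offers that and keeps 162.3315.

77.67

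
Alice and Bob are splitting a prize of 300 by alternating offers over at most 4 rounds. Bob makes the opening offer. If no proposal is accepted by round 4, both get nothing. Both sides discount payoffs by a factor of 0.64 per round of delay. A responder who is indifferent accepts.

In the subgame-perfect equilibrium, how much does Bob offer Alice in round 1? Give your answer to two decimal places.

147.76

Solve by backward induction from round 4.
Round 4 (Alice proposes): Bob will accept anything ≥ 0, so Alice offers 0 and keeps 300.
Round 3 (Bob proposes): Alice can get 300 next round, worth 0.64 × 300 = 192 now; Bob offers that and keeps 108.
Round 2 (Alice proposes): Bob can get 108 next round, worth 0.64 × 108 = 69.12 now, so Alice offers 69.12, keeping 230.88.
Round 1 (Bob proposes): Alice can get 230.88 next round, worth 0.64 × 230.88 = 147.7632 now. Bob offers 147.7632 and keeps 300 − 147.7632 = 152.2368.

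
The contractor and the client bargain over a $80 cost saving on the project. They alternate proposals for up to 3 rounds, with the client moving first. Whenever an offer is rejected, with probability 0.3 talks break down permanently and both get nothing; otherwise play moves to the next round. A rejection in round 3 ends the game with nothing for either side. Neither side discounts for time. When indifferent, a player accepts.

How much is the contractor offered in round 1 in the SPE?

Round 3 (the client proposes): the contractor will accept anything ≥ 0, so the client offers 0 and keeps 80.
Round 2 (the contractor proposes): rejecting gives the client an expected 0.7 × 80 = 56; the contractor offers that and keeps 24.
Round 1 (the client proposes): rejecting gives the contractor an expected 0.7 × 24 = 16.8; the client offers that and keeps 63.2.

16.8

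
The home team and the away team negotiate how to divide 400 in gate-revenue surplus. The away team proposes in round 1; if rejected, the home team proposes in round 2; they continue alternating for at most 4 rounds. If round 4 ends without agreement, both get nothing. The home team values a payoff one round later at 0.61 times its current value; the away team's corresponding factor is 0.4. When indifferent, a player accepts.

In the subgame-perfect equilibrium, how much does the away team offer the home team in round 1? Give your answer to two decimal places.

205.94

Round 4 (the home team proposes): rejection yields 0 for the away team; the home team offers 0 and keeps 400.
Round 3 (the away team proposes): the home team can get 400 next round, worth 0.61 × 400 = 244 now; the away team offers that and keeps 156.
Round 2 (the home team proposes): the away team can get 156 next round, worth 0.4 × 156 = 62.4 now. The home team offers 62.4 and keeps 400 − 62.4 = 337.6.
Round 1 (the away team proposes): the home team can get 337.6 next round, worth 0.61 × 337.6 = 205.936 now, so the away team offers 205.936, keeping 194.064.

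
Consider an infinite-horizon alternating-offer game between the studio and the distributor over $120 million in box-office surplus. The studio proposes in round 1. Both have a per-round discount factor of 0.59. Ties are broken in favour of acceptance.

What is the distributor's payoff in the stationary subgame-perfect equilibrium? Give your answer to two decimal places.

44.53

Let x be the studio's share when the studio proposes and y be the distributor's share when the distributor proposes.
The distributor accepts iff offered ≥ 0.59·y, so x = 120 − 0.59y. Symmetrically y = 120 − 0.59x.
Substituting: x = 120 − 0.59(120 − 0.59x), giving x(1 − 0.59·0.59) = 120(1 − 0.59).
So x = 120 × 0.41 / 0.6519 ≈ 75.4717, and the distributor receives 120 − x ≈ 44.5283.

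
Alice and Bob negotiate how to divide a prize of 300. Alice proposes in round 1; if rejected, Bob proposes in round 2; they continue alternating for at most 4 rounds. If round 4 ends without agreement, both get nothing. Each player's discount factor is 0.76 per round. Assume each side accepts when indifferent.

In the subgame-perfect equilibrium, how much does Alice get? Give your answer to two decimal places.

113.59

Work backward from the last round.
Round 4 (Bob proposes): rejection yields 0 for Alice; Bob offers 0 and keeps 300.
Round 3 (Alice proposes): Bob can get 300 next round, worth 0.76 × 300 = 228 now. Alice offers 228 and keeps 300 − 228 = 72.
Round 2 (Bob proposes): Alice can get 72 next round, worth 0.76 × 72 = 54.72 now; Bob offers that and keeps 245.28.
Round 1 (Alice proposes): Bob can get 245.28 next round, worth 0.76 × 245.28 = 186.4128 now; Alice offers that and keeps 113.5872.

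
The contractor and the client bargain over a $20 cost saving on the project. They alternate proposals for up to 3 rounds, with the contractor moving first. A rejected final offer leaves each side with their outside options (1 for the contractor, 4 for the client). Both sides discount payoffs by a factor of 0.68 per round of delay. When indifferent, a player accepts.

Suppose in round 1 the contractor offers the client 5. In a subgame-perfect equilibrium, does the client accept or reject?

Reject

Work out the client's continuation value if the offer is rejected.
Round 3 (the contractor proposes): the client gets 4 if talks fail, so the contractor offers 4 and keeps 16.
Round 2 (the client proposes): the contractor can get 16 next round, worth 0.68 × 16 = 10.88 now, so the client offers 10.88, keeping 9.12.
So by rejecting in round 1, the client gets 9.12 next round, worth 0.68 × 9.12 = 6.2016 now.
Offer 5 < 6.2016, so the client rejects.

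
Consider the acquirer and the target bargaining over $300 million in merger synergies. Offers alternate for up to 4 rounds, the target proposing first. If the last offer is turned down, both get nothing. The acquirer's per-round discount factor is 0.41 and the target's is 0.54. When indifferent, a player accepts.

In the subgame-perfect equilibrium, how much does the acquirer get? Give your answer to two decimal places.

83.81

Round 4 (the acquirer proposes): rejection yields 0 for the target; the acquirer offers 0 and keeps 300.
Round 3 (the target proposes): the acquirer can get 300 next round, worth 0.41 × 300 = 123 now. The target offers 123 and keeps 300 − 123 = 177.
Round 2 (the acquirer proposes): the target can get 177 next round, worth 0.54 × 177 = 95.58 now; the acquirer offers that and keeps 204.42.
Round 1 (the target proposes): the acquirer can get 204.42 next round, worth 0.41 × 204.42 = 83.8122 now, so the target offers 83.8122, keeping 216.1878.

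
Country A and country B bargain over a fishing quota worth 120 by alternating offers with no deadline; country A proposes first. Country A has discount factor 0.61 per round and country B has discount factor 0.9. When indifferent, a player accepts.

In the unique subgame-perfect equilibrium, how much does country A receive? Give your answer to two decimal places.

26.61

When country A proposes, country B accepts any offer worth at least 0.9 times what country B would get by proposing next round; and vice versa.
This gives x = 120 − 0.9y and y = 120 − 0.61x, where x and y are each side's share when it proposes.
Hence (1 − 0.9·0.61)x = 120(1 − 0.9), i.e. 0.451·x = 12.
x ≈ 26.6075; country B's share is 120 − x ≈ 93.3925.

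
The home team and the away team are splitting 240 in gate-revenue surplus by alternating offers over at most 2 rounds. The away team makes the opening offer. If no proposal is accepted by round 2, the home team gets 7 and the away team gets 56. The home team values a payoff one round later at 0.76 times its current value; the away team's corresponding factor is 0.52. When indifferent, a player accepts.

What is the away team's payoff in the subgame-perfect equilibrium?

Work backward from the last round.
Round 2 (the home team proposes): the away team gets 56 if talks fail, so the home team offers 56 and keeps 184.
Round 1 (the away team proposes): the home team can get 184 next round, worth 0.76 × 184 = 139.84 now; the away team offers that and keeps 100.16.

100.16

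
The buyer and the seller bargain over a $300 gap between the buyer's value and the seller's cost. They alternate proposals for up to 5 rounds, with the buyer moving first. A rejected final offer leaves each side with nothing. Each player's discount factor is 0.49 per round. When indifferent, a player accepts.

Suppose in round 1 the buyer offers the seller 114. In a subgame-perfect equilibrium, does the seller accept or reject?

Accept

Round 5 (the buyer proposes): the seller will accept anything ≥ 0, so the buyer offers 0 and keeps 300.
Round 4 (the seller proposes): the buyer can get 300 next round, worth 0.49 × 300 = 147 now, so the seller offers 147, keeping 153.
Round 3 (the buyer proposes): the seller can get 153 next round, worth 0.49 × 153 = 74.97 now. The buyer offers 74.97 and keeps 300 − 74.97 = 225.03.
Round 2 (the seller proposes): the buyer can get 225.03 next round, worth 0.49 × 225.03 = 110.2647 now, so the seller offers 110.2647, keeping 189.7353.
So by rejecting in round 1, the seller gets 189.7353 next round, worth 0.49 × 189.7353 = 92.970297 now.
Offer 114 ≥ 92.970297, so the seller accepts.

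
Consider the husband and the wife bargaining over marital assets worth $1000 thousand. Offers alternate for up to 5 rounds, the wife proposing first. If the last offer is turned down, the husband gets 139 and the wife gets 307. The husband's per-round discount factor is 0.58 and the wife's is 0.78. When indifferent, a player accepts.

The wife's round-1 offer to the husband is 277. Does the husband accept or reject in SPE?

Accept

Round 5 (the wife proposes): the husband gets 139 if talks fail, so the wife offers 139 and keeps 861.
Round 4 (the husband proposes): the wife can get 861 next round, worth 0.78 × 861 = 671.58 now; the husband offers that and keeps 328.42.
Round 3 (the wife proposes): the husband can get 328.42 next round, worth 0.58 × 328.42 = 190.4836 now, so the wife offers 190.4836, keeping 809.5164.
Round 2 (the husband proposes): the wife can get 809.5164 next round, worth 0.78 × 809.5164 = 631.422792 now, so the husband offers 631.422792, keeping 368.577208.
So by rejecting in round 1, the husband gets 368.577208 next round, worth 0.58 × 368.577208 = 213.77478064 now.
Offer 277 ≥ 213.77478064, so the husband accepts.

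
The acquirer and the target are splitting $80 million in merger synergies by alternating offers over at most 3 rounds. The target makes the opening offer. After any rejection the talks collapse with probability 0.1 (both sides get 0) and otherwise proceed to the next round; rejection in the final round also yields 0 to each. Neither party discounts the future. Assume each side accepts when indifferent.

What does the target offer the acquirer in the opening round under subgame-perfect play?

7.2

Round 3 (the target proposes): rejection yields 0 for the acquirer; the target offers 0 and keeps 80.
Round 2 (the acquirer proposes): rejecting gives the target an expected 0.9 × 80 = 72, so the acquirer offers 72, keeping 8.
Round 1 (the target proposes): rejecting gives the acquirer an expected 0.9 × 8 = 7.2, so the target offers 7.2, keeping 72.8.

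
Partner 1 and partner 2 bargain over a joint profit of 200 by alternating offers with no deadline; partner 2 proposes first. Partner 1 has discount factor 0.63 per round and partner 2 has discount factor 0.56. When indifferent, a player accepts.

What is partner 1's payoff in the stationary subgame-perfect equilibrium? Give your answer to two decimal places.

85.66

Let x be partner 2's share when partner 2 proposes and y be partner 1's share when partner 1 proposes.
Partner 1 accepts iff offered ≥ 0.63·y, so x = 200 − 0.63y. Symmetrically y = 200 − 0.56x.
Substituting: x = 200 − 0.63(200 − 0.56x), giving x(1 − 0.56·0.63) = 200(1 − 0.63).
So x = 200 × 0.37 / 0.6472 ≈ 114.3387, and partner 1 receives 200 − x ≈ 85.6613.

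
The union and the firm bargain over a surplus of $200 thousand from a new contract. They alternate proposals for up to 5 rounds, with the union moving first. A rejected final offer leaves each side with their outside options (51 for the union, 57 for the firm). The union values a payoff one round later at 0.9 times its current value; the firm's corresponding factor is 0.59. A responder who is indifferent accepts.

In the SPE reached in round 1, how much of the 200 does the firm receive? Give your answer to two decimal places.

Round 5 (the union proposes): the firm gets 57 if talks fail, so the union offers 57 and keeps 143.
Round 4 (the firm proposes): the union can get 143 next round, worth 0.9 × 143 = 128.7 now. The firm offers 128.7 and keeps 200 − 128.7 = 71.3.
Round 3 (the union proposes): the firm can get 71.3 next round, worth 0.59 × 71.3 = 42.067 now. The union offers 42.067 and keeps 200 − 42.067 = 157.933.
Round 2 (the firm proposes): the union can get 157.933 next round, worth 0.9 × 157.933 = 142.1397 now; the firm offers that and keeps 57.8603.
Round 1 (the union proposes): the firm can get 57.8603 next round, worth 0.59 × 57.8603 = 34.137577 now. The union offers 34.137577 and keeps 200 − 34.137577 = 165.862423.

34.14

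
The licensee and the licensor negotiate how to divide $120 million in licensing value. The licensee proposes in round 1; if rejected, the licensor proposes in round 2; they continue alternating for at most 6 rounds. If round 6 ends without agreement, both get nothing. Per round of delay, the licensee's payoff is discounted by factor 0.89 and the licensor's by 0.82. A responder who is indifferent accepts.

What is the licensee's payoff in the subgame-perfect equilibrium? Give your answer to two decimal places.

By backward induction:
Round 6 (the licensor proposes): rejection yields 0 for the licensee; the licensor offers 0 and keeps 120.
Round 5 (the licensee proposes): the licensor can get 120 next round, worth 0.82 × 120 = 98.4 now. The licensee offers 98.4 and keeps 120 − 98.4 = 21.6.
Round 4 (the licensor proposes): the licensee can get 21.6 next round, worth 0.89 × 21.6 = 19.224 now; the licensor offers that and keeps 100.776.
Round 3 (the licensee proposes): the licensor can get 100.776 next round, worth 0.82 × 100.776 = 82.63632 now, so the licensee offers 82.63632, keeping 37.36368.
Round 2 (the licensor proposes): the licensee can get 37.36368 next round, worth 0.89 × 37.36368 = 33.2536752 now. The licensor offers 33.2536752 and keeps 120 − 33.2536752 = 86.7463248.
Round 1 (the licensee proposes): the licensor can get 86.7463248 next round, worth 0.82 × 86.7463248 = 71.131986336 now, so the licensee offers 71.131986336, keeping 48.868013664.

48.87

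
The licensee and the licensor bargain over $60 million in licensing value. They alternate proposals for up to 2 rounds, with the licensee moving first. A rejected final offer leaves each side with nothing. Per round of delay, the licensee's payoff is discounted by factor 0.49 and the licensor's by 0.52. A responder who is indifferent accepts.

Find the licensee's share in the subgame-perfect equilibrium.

28.8

Round 2 (the licensor proposes): rejection yields 0 for the licensee; the licensor offers 0 and keeps 60.
Round 1 (the licensee proposes): the licensor can get 60 next round, worth 0.52 × 60 = 31.2 now, so the licensee offers 31.2, keeping 28.8.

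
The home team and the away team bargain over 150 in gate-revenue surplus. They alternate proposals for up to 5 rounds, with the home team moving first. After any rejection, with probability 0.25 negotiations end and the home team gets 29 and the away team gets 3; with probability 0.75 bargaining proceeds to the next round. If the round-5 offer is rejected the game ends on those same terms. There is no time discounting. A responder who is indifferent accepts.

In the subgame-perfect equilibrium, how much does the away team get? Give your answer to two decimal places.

37.57

Round 5 (the home team proposes): the away team gets 3 if talks fail, so the home team offers 3 and keeps 147.
Round 4 (the away team proposes): rejecting gives the home team an expected 0.75 × 147 + 0.25 × 29 = 117.5; the away team offers that and keeps 32.5.
Round 3 (the home team proposes): rejecting gives the away team an expected 0.75 × 32.5 + 0.25 × 3 = 25.125; the home team offers that and keeps 124.875.
Round 2 (the away team proposes): rejecting gives the home team an expected 0.75 × 124.875 + 0.25 × 29 = 100.90625; the away team offers that and keeps 49.09375.
Round 1 (the home team proposes): rejecting gives the away team an expected 0.75 × 49.09375 + 0.25 × 3 = 37.5703125; the home team offers that and keeps 112.4296875.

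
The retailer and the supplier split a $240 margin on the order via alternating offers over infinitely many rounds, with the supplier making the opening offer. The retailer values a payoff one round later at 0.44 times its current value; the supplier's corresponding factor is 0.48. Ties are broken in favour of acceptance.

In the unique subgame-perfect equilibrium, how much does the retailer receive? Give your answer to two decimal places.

When the supplier proposes, the retailer accepts any offer worth at least 0.44 times what the retailer would get by proposing next round; and vice versa.
This gives x = 240 − 0.44y and y = 240 − 0.48x, where x and y are each side's share when it proposes.
Hence (1 − 0.44·0.48)x = 240(1 − 0.44), i.e. 0.7888·x = 134.4.
x ≈ 170.3854; the retailer's share is 240 − x ≈ 69.6146.

69.61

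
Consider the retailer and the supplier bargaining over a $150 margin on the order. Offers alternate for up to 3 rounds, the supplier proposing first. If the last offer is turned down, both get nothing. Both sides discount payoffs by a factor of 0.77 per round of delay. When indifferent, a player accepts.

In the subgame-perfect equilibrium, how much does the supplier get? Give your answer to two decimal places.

Round 3 (the supplier proposes): the retailer will accept anything ≥ 0, so the supplier offers 0 and keeps 150.
Round 2 (the retailer proposes): the supplier can get 150 next round, worth 0.77 × 150 = 115.5 now; the retailer offers that and keeps 34.5.
Round 1 (the supplier proposes): the retailer can get 34.5 next round, worth 0.77 × 34.5 = 26.565 now; the supplier offers that and keeps 123.435.

123.44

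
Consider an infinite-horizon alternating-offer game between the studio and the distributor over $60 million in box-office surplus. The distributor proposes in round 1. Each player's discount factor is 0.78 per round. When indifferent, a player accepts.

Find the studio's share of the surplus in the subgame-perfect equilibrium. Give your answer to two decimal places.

Let x be the distributor's share when the distributor proposes and y be the studio's share when the studio proposes.
The studio accepts iff offered ≥ 0.78·y, so x = 60 − 0.78y. Symmetrically y = 60 − 0.78x.
Substituting: x = 60 − 0.78(60 − 0.78x), giving x(1 − 0.78·0.78) = 60(1 − 0.78).
So x = 60 × 0.22 / 0.3916 ≈ 33.7079, and the studio receives 60 − x ≈ 26.2921.

26.29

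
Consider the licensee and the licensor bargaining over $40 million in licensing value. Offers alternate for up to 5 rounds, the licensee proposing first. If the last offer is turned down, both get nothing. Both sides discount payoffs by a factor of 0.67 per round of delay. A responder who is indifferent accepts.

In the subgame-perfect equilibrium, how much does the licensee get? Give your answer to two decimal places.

27.19

Round 5 (the licensee proposes): the licensor will accept anything ≥ 0, so the licensee offers 0 and keeps 40.
Round 4 (the licensor proposes): the licensee can get 40 next round, worth 0.67 × 40 = 26.8 now, so the licensor offers 26.8, keeping 13.2.
Round 3 (the licensee proposes): the licensor can get 13.2 next round, worth 0.67 × 13.2 = 8.844 now; the licensee offers that and keeps 31.156.
Round 2 (the licensor proposes): the licensee can get 31.156 next round, worth 0.67 × 31.156 = 20.87452 now, so the licensor offers 20.87452, keeping 19.12548.
Round 1 (the licensee proposes): the licensor can get 19.12548 next round, worth 0.67 × 19.12548 = 12.8140716 now. The licensee offers 12.8140716 and keeps 40 − 12.8140716 = 27.1859284.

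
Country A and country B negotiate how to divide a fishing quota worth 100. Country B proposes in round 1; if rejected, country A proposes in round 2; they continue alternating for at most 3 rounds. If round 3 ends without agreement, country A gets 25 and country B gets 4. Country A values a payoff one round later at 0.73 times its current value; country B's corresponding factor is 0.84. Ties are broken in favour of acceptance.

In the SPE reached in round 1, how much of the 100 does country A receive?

Round 3 (country B proposes): country A gets 25 if talks fail, so country B offers 25 and keeps 75.
Round 2 (country A proposes): country B can get 75 next round, worth 0.84 × 75 = 63 now, so country A offers 63, keeping 37.
Round 1 (country B proposes): country A can get 37 next round, worth 0.73 × 37 = 27.01 now, so country B offers 27.01, keeping 72.99.

27.01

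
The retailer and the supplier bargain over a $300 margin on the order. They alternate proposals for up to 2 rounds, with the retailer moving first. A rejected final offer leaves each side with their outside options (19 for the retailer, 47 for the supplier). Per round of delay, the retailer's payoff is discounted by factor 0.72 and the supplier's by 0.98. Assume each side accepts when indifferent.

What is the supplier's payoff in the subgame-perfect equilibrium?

275.38

Round 2 (the supplier proposes): the retailer gets 19 if talks fail, so the supplier offers 19 and keeps 281.
Round 1 (the retailer proposes): the supplier can get 281 next round, worth 0.98 × 281 = 275.38 now; the retailer offers that and keeps 24.62.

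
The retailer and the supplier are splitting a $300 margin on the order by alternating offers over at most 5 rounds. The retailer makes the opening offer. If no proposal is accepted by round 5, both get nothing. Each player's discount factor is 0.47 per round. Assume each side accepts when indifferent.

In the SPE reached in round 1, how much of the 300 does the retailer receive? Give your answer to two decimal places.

By backward induction:
Round 5 (the retailer proposes): the supplier will accept anything ≥ 0, so the retailer offers 0 and keeps 300.
Round 4 (the supplier proposes): the retailer can get 300 next round, worth 0.47 × 300 = 141 now; the supplier offers that and keeps 159.
Round 3 (the retailer proposes): the supplier can get 159 next round, worth 0.47 × 159 = 74.73 now. The retailer offers 74.73 and keeps 300 − 74.73 = 225.27.
Round 2 (the supplier proposes): the retailer can get 225.27 next round, worth 0.47 × 225.27 = 105.8769 now, so the supplier offers 105.8769, keeping 194.1231.
Round 1 (the retailer proposes): the supplier can get 194.1231 next round, worth 0.47 × 194.1231 = 91.237857 now. The retailer offers 91.237857 and keeps 300 − 91.237857 = 208.762143.

208.76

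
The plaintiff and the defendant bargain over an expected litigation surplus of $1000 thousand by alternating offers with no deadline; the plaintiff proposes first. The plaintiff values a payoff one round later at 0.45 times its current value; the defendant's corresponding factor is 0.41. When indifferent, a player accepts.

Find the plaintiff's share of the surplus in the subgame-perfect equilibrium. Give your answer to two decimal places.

723.48

In a stationary SPE each proposer offers the other exactly their discounted continuation value.
If the plaintiff keeps x when proposing and the defendant keeps y when proposing, then x = 1000 − 0.41y and y = 1000 − 0.45x.
Solving: x = 1000(1 − 0.41) / (1 − 0.45·0.41) = 590 / 0.8155 ≈ 723.4825.
The defendant gets 1000 − 723.4825 ≈ 276.5175.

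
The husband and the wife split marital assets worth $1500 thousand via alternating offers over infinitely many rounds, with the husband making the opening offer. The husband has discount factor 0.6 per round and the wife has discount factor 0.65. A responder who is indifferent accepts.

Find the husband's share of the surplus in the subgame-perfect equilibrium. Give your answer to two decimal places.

860.66

Let x be the husband's share when the husband proposes and y be the wife's share when the wife proposes.
The wife accepts iff offered ≥ 0.65·y, so x = 1500 − 0.65y. Symmetrically y = 1500 − 0.6x.
Substituting: x = 1500 − 0.65(1500 − 0.6x), giving x(1 − 0.6·0.65) = 1500(1 − 0.65).
So x = 1500 × 0.35 / 0.61 ≈ 860.6557, and the wife receives 1500 − x ≈ 639.3443.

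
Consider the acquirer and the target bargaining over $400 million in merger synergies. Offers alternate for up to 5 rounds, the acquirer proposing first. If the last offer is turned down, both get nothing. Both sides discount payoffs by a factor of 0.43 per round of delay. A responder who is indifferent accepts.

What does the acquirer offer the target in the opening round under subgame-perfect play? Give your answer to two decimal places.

116.17

Round 5 (the acquirer proposes): the target will accept anything ≥ 0, so the acquirer offers 0 and keeps 400.
Round 4 (the target proposes): the acquirer can get 400 next round, worth 0.43 × 400 = 172 now, so the target offers 172, keeping 228.
Round 3 (the acquirer proposes): the target can get 228 next round, worth 0.43 × 228 = 98.04 now; the acquirer offers that and keeps 301.96.
Round 2 (the target proposes): the acquirer can get 301.96 next round, worth 0.43 × 301.96 = 129.8428 now, so the target offers 129.8428, keeping 270.1572.
Round 1 (the acquirer proposes): the target can get 270.1572 next round, worth 0.43 × 270.1572 = 116.167596 now. The acquirer offers 116.167596 and keeps 400 − 116.167596 = 283.832404.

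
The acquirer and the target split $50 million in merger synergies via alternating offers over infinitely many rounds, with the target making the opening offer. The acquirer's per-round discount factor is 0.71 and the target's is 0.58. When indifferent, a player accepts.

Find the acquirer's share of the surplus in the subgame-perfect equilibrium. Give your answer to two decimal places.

25.35

In a stationary SPE each proposer offers the other exactly their discounted continuation value.
If the target keeps x when proposing and the acquirer keeps y when proposing, then x = 50 − 0.71y and y = 50 − 0.58x.
Solving: x = 50(1 − 0.71) / (1 − 0.58·0.71) = 14.5 / 0.5882 ≈ 24.6515.
The acquirer gets 50 − 24.6515 ≈ 25.3485.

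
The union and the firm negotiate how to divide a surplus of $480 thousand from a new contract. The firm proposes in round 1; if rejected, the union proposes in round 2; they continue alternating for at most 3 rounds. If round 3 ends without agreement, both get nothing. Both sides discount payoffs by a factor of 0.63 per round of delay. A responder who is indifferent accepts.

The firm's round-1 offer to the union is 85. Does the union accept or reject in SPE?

Reject

Round 3 (the firm proposes): rejection yields 0 for the union; the firm offers 0 and keeps 480.
Round 2 (the union proposes): the firm can get 480 next round, worth 0.63 × 480 = 302.4 now; the union offers that and keeps 177.6.
So by rejecting in round 1, the union gets 177.6 next round, worth 0.63 × 177.6 = 111.888 now.
Offer 85 < 111.888, so the union rejects.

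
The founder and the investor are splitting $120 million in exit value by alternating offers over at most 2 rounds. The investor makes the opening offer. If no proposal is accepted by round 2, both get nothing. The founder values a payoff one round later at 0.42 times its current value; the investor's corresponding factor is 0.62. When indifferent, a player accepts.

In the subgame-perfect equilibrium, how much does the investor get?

69.6

Round 2 (the founder proposes): rejection yields 0 for the investor; the founder offers 0 and keeps 120.
Round 1 (the investor proposes): the founder can get 120 next round, worth 0.42 × 120 = 50.4 now, so the investor offers 50.4, keeping 69.6.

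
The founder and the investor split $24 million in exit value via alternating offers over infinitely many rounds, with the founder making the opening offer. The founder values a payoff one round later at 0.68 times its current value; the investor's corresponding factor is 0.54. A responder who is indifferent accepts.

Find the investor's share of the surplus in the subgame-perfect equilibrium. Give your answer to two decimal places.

When the founder proposes, the investor accepts any offer worth at least 0.54 times what the investor would get by proposing next round; and vice versa.
This gives x = 24 − 0.54y and y = 24 − 0.68x, where x and y are each side's share when it proposes.
Hence (1 − 0.54·0.68)x = 24(1 − 0.54), i.e. 0.6328·x = 11.04.
x ≈ 17.4463; the investor's share is 24 − x ≈ 6.5537.

6.55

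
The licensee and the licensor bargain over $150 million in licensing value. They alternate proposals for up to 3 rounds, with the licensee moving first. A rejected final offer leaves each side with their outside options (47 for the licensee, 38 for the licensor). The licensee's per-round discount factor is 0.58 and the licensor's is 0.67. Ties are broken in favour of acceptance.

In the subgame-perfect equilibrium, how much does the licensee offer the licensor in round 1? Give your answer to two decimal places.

56.98

Round 3 (the licensee proposes): the licensor gets 38 if talks fail, so the licensee offers 38 and keeps 112.
Round 2 (the licensor proposes): the licensee can get 112 next round, worth 0.58 × 112 = 64.96 now; the licensor offers that and keeps 85.04.
Round 1 (the licensee proposes): the licensor can get 85.04 next round, worth 0.67 × 85.04 = 56.9768 now; the licensee offers that and keeps 93.0232.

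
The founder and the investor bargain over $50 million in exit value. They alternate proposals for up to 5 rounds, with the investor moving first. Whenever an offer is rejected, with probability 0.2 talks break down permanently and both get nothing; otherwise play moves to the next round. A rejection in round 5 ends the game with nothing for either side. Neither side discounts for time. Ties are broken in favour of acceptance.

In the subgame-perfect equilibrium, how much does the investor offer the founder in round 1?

Round 5 (the investor proposes): the founder will accept anything ≥ 0, so the investor offers 0 and keeps 50.
Round 4 (the founder proposes): rejecting gives the investor an expected 0.8 × 50 = 40, so the founder offers 40, keeping 10.
Round 3 (the investor proposes): rejecting gives the founder an expected 0.8 × 10 = 8, so the investor offers 8, keeping 42.
Round 2 (the founder proposes): rejecting gives the investor an expected 0.8 × 42 = 33.6, so the founder offers 33.6, keeping 16.4.
Round 1 (the investor proposes): rejecting gives the founder an expected 0.8 × 16.4 = 13.12. The investor offers 13.12 and keeps 50 − 13.12 = 36.88.

13.12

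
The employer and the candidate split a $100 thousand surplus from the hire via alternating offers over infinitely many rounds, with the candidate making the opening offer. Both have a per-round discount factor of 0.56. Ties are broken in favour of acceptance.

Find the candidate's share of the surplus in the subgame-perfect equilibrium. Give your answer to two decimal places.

64.10

In a stationary SPE each proposer offers the other exactly their discounted continuation value.
If the candidate keeps x when proposing and the employer keeps y when proposing, then x = 100 − 0.56y and y = 100 − 0.56x.
Solving: x = 100(1 − 0.56) / (1 − 0.56·0.56) = 44 / 0.6864 ≈ 64.1026.
The employer gets 100 − 64.1026 ≈ 35.8974.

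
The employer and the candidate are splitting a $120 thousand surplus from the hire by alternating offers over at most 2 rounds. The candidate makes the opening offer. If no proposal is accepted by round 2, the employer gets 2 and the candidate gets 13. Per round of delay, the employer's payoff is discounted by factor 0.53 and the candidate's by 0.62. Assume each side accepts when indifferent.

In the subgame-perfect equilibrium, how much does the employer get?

Solve by backward induction from round 2.
Round 2 (the employer proposes): the candidate gets 13 if talks fail, so the employer offers 13 and keeps 107.
Round 1 (the candidate proposes): the employer can get 107 next round, worth 0.53 × 107 = 56.71 now; the candidate offers that and keeps 63.29.

56.71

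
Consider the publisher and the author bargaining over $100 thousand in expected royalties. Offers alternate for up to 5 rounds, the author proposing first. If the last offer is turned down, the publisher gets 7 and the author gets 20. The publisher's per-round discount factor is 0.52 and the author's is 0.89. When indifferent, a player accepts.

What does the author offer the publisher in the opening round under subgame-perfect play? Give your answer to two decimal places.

9.87

Round 5 (the author proposes): the publisher gets 7 if talks fail, so the author offers 7 and keeps 93.
Round 4 (the publisher proposes): the author can get 93 next round, worth 0.89 × 93 = 82.77 now. The publisher offers 82.77 and keeps 100 − 82.77 = 17.23.
Round 3 (the author proposes): the publisher can get 17.23 next round, worth 0.52 × 17.23 = 8.9596 now. The author offers 8.9596 and keeps 100 − 8.9596 = 91.0404.
Round 2 (the publisher proposes): the author can get 91.0404 next round, worth 0.89 × 91.0404 = 81.025956 now; the publisher offers that and keeps 18.974044.
Round 1 (the author proposes): the publisher can get 18.974044 next round, worth 0.52 × 18.974044 = 9.86650288 now, so the author offers 9.86650288, keeping 90.13349712.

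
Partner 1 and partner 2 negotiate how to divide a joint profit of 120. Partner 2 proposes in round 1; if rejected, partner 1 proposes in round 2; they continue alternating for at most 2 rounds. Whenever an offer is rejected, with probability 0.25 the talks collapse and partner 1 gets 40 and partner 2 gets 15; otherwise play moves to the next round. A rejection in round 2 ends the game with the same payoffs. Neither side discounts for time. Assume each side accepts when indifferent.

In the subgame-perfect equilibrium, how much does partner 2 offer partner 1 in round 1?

88.75

Round 2 (partner 1 proposes): partner 2 gets 15 if talks fail, so partner 1 offers 15 and keeps 105.
Round 1 (partner 2 proposes): rejecting gives partner 1 an expected 0.75 × 105 + 0.25 × 40 = 88.75; partner 2 offers that and keeps 31.25.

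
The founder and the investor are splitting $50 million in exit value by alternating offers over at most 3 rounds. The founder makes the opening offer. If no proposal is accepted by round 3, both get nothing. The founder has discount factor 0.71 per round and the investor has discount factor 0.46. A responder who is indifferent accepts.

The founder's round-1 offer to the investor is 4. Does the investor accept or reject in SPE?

Reject

Round 3 (the founder proposes): the investor will accept anything ≥ 0, so the founder offers 0 and keeps 50.
Round 2 (the investor proposes): the founder can get 50 next round, worth 0.71 × 50 = 35.5 now. The investor offers 35.5 and keeps 50 − 35.5 = 14.5.
So by rejecting in round 1, the investor gets 14.5 next round, worth 0.46 × 14.5 = 6.67 now.
Offer 4 < 6.67, so the investor rejects.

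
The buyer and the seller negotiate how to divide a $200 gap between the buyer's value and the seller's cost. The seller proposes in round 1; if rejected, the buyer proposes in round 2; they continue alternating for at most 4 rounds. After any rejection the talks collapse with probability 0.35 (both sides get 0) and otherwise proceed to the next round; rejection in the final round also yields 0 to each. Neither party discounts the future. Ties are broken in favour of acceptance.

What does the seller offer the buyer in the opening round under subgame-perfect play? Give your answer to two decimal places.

Round 4 (the buyer proposes): the seller will accept anything ≥ 0, so the buyer offers 0 and keeps 200.
Round 3 (the seller proposes): rejecting gives the buyer an expected 0.65 × 200 = 130; the seller offers that and keeps 70.
Round 2 (the buyer proposes): rejecting gives the seller an expected 0.65 × 70 = 45.5. The buyer offers 45.5 and keeps 200 − 45.5 = 154.5.
Round 1 (the seller proposes): rejecting gives the buyer an expected 0.65 × 154.5 = 100.425, so the seller offers 100.425, keeping 99.575.

100.43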